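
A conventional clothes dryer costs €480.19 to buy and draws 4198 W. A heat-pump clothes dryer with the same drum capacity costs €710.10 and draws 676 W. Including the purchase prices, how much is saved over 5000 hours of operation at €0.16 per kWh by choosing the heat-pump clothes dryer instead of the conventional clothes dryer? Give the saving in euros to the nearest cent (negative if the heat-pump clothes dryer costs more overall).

conventional clothes dryer: €480.19 + (4198/1000) kW × 5000 h × €0.16 = €480.19 + €3358.4 = €3838.59
heat-pump clothes dryer: €710.10 + (676/1000) kW × 5000 h × €0.16 = €710.10 + €540.8 = €1250.9
Saving = €3838.59 − €1250.9 = €2587.69

€2587.69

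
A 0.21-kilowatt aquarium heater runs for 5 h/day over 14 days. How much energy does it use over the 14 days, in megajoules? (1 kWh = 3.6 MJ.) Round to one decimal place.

Runtime = 5 h/day × 14 days = 70 h
Energy = 0.21 kW × 70 h = 14.7 kWh
= 14.7 × 3.6 MJ = 52.9 MJ

52.9 MJ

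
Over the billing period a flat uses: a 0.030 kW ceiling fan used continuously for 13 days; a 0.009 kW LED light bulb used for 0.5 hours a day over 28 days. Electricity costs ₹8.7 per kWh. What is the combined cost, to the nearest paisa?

ceiling fan: Runtime = 24 h × 13 = 312 h
ceiling fan: 0.03 kW × 312 h = 9.36 kWh
LED light bulb: Runtime = 0.5 h/day × 28 days = 14 h
LED light bulb: 0.009 kW × 14 h = 0.126 kWh
Total energy = 9.486 kWh
Cost = 9.486 × ₹8.7 = ₹82.53

₹82.53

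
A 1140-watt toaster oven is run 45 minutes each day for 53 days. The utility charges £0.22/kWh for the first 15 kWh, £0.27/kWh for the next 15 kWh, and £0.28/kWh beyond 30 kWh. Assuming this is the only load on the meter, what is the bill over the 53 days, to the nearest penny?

£11.64

Runtime = 45 min × 53 = 2385 min = 39.75 h
Energy = 1.14 kW × 39.75 h = 45.315 kWh
Tier 1 (0–15 kWh): 15 × £0.22 = £3.3
Tier 2 (15–30 kWh): 15 × £0.27 = £4.05
Above 30 kWh: 15.315 × £0.28 = £4.2882
Bill = £11.64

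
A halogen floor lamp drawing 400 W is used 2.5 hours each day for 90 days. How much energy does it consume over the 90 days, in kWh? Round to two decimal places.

90.00 kWh

Runtime = 2.5 h/day × 90 days = 225 h
Energy = 0.4 kW × 225 h = 90 kWh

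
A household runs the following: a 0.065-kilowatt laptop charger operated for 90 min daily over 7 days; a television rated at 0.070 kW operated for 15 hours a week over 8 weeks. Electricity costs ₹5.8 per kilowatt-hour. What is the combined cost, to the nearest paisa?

₹52.68

laptop charger: Runtime = 90 min × 7 = 630 min = 10.5 h
laptop charger: 0.065 kW × 10.5 h = 0.6825 kWh
television: Runtime = 15 h/week × 8 weeks = 120 h
television: 0.07 kW × 120 h = 8.4 kWh
Total energy = 9.0825 kWh
Cost = 9.0825 × ₹5.8 = ₹52.68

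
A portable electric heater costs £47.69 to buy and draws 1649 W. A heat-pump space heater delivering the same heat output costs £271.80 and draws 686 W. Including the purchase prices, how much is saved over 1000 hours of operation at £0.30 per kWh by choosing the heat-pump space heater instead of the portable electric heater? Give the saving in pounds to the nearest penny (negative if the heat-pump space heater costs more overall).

£64.79

portable electric heater: £47.69 + (1649/1000) kW × 1000 h × £0.30 = £47.69 + £494.7 = £542.39
heat-pump space heater: £271.80 + (686/1000) kW × 1000 h × £0.30 = £271.80 + £205.8 = £477.6
Saving = £542.39 − £477.6 = £64.79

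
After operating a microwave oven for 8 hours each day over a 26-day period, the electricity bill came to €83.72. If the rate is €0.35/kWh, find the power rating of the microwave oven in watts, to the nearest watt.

1150 W

Energy = €83.72 ÷ €0.35/kWh = 239.2 kWh
Runtime = 8 h/day × 26 days = 208 h
Power = 239.2 kWh ÷ 208 h = 1.15 kW = 1150 W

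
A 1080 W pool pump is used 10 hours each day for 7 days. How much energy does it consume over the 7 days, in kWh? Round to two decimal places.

75.60 kWh

Runtime = 10 h/day × 7 days = 70 h
Energy = 1.08 kW × 70 h = 75.6 kWh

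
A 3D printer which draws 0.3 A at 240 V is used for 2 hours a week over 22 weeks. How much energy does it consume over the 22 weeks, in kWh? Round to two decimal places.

3.17 kWh

Power = 0.3 A × 240 V = 72 W = 0.072 kW
Runtime = 2 h/week × 22 weeks = 44 h
Energy = 0.072 kW × 44 h = 3.168 kWh ≈ 3.17 kWh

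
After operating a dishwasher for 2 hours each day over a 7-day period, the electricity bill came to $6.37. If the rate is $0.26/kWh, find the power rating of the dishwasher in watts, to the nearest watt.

Energy = $6.37 ÷ $0.26/kWh = 24.5 kWh
Runtime = 2 h/day × 7 days = 14 h
Power = 24.5 kWh ÷ 14 h = 1.75 kW = 1750 W

1750 W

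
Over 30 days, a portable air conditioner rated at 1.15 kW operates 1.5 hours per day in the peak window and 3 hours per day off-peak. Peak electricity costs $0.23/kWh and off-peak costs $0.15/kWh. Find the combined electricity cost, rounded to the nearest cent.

Peak energy = 1.15 kW × 1.5 h × 30 = 51.75 kWh
Off-peak energy = 1.15 kW × 3 h × 30 = 103.5 kWh
Cost = 51.75 × $0.23 + 103.5 × $0.15 = $11.9025 + $15.525 = $27.43

$27.43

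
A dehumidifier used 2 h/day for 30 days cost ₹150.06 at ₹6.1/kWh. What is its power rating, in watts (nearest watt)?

410 W

Energy = ₹150.06 ÷ ₹6.1/kWh = 24.6 kWh
Runtime = 2 h/day × 30 days = 60 h
Power = 24.6 kWh ÷ 60 h = 0.41 kW = 410 W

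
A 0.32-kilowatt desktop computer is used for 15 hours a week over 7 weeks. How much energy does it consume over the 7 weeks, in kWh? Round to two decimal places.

33.60 kWh

Runtime = 15 h/week × 7 weeks = 105 h
Energy = 0.32 kW × 105 h = 33.6 kWh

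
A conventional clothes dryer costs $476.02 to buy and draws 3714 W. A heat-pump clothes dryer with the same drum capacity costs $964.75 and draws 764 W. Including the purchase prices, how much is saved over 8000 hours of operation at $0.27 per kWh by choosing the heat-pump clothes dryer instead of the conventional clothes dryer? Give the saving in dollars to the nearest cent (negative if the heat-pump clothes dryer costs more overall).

conventional clothes dryer: $476.02 + (3714/1000) kW × 8000 h × $0.27 = $476.02 + $8022.24 = $8498.26
heat-pump clothes dryer: $964.75 + (764/1000) kW × 8000 h × $0.27 = $964.75 + $1650.24 = $2614.99
Saving = $8498.26 − $2614.99 = $5883.27

$5883.27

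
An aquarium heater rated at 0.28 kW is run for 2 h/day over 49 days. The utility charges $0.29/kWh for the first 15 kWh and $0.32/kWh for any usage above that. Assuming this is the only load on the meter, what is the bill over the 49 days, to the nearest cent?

Runtime = 2 h/day × 49 days = 98 h
Energy = 0.28 kW × 98 h = 27.44 kWh
Tier 1 (0–15 kWh): 15 × $0.29 = $4.35
Above 15 kWh: 12.44 × $0.32 = $3.9808
Bill = $8.33

$8.33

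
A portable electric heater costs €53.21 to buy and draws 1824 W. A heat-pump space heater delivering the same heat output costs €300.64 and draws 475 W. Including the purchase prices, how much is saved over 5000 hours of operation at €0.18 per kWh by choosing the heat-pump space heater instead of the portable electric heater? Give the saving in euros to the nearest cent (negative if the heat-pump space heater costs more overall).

portable electric heater: €53.21 + (1824/1000) kW × 5000 h × €0.18 = €53.21 + €1641.6 = €1694.81
heat-pump space heater: €300.64 + (475/1000) kW × 5000 h × €0.18 = €300.64 + €427.5 = €728.14
Saving = €1694.81 − €728.14 = €966.67

€966.67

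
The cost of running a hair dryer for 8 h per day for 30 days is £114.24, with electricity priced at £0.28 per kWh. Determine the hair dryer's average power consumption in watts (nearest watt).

1700 W

Energy = £114.24 ÷ £0.28/kWh = 408 kWh
Runtime = 8 h/day × 30 days = 240 h
Power = 408 kWh ÷ 240 h = 1.7 kW = 1700 W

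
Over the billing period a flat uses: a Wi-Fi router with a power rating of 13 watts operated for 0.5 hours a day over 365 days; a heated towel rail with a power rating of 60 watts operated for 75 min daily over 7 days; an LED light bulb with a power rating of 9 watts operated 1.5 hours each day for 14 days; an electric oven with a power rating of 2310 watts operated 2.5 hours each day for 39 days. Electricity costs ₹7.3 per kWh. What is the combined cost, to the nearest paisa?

Wi-Fi router: Runtime = 0.5 h/day × 365 days = 182.5 h
Wi-Fi router: 0.013 kW × 182.5 h = 2.3725 kWh
heated towel rail: Runtime = 75 min × 7 = 525 min = 8.75 h
heated towel rail: 0.06 kW × 8.75 h = 0.525 kWh
LED light bulb: Runtime = 1.5 h/day × 14 days = 21 h
LED light bulb: 0.009 kW × 21 h = 0.189 kWh
electric oven: Runtime = 2.5 h/day × 39 days = 97.5 h
electric oven: 2.31 kW × 97.5 h = 225.225 kWh
Total energy = 228.3115 kWh
Cost = 228.3115 × ₹7.3 = ₹1666.67

₹1666.67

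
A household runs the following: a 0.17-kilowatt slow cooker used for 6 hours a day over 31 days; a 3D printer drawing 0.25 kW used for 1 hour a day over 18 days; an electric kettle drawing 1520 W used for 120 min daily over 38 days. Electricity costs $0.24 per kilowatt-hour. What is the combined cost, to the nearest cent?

$36.39

slow cooker: Runtime = 6 h/day × 31 days = 186 h
slow cooker: 0.17 kW × 186 h = 31.62 kWh
3D printer: Runtime = 1 h/day × 18 days = 18 h
3D printer: 0.25 kW × 18 h = 4.5 kWh
electric kettle: Runtime = 120 min × 38 = 4560 min = 76 h
electric kettle: 1.52 kW × 76 h = 115.52 kWh
Total energy = 151.64 kWh
Cost = 151.64 × $0.24 = $36.39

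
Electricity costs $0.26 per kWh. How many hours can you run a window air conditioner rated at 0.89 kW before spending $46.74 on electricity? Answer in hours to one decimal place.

202.0 h

Energy available = $46.74 ÷ $0.26/kWh = 179.7692 kWh
Hours = 179.7692 kWh ÷ 0.89 kW = 202.0 h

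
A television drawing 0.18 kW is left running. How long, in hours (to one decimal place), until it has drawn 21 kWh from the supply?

Hours = 21 kWh ÷ 0.18 kW = 116.7 h

116.7 h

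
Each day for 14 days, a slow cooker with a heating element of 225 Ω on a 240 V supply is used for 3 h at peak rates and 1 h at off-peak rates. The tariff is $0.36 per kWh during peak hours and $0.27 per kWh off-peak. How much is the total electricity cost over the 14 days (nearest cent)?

$4.84

Power = V²/R = 240²/225 = 256 W = 0.256 kW
Peak energy = 0.256 kW × 3 h × 14 = 10.752 kWh
Off-peak energy = 0.256 kW × 1 h × 14 = 3.584 kWh
Cost = 10.752 × $0.36 + 3.584 × $0.27 = $3.87072 + $0.96768 = $4.84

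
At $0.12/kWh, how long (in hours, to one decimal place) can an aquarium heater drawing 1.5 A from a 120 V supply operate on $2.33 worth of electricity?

107.9 h

Power = 1.5 A × 120 V = 180 W = 0.18 kW
Energy available = $2.33 ÷ $0.12/kWh = 19.4167 kWh
Hours = 19.4167 kWh ÷ 0.18 kW = 107.9 h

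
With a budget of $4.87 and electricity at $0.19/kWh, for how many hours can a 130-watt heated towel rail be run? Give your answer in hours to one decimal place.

Energy available = $4.87 ÷ $0.19/kWh = 25.6316 kWh
Hours = 25.6316 kWh ÷ 0.13 kW = 197.2 h

197.2 h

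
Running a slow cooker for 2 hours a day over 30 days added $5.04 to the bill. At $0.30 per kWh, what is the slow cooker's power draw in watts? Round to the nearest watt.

Energy = $5.04 ÷ $0.30/kWh = 16.8 kWh
Runtime = 2 h/day × 30 days = 60 h
Power = 16.8 kWh ÷ 60 h = 0.28 kW = 280 W

280 W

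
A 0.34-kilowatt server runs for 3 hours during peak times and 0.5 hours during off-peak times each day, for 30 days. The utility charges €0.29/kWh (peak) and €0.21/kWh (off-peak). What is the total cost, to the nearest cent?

€9.95

Peak energy = 0.34 kW × 3 h × 30 = 30.6 kWh
Off-peak energy = 0.34 kW × 0.5 h × 30 = 5.1 kWh
Cost = 30.6 × €0.29 + 5.1 × €0.21 = €8.874 + €1.071 = €9.95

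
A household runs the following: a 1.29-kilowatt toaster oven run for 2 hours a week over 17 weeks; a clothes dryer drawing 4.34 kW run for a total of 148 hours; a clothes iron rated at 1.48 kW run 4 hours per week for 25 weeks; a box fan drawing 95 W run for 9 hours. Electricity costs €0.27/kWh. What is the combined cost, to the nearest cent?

toaster oven: Runtime = 2 h/week × 17 weeks = 34 h
toaster oven: 1.29 kW × 34 h = 43.86 kWh
clothes dryer: 4.34 kW × 148 h = 642.32 kWh
clothes iron: Runtime = 4 h/week × 25 weeks = 100 h
clothes iron: 1.48 kW × 100 h = 148 kWh
box fan: 0.095 kW × 9 h = 0.855 kWh
Total energy = 835.035 kWh
Cost = 835.035 × €0.27 = €225.46

€225.46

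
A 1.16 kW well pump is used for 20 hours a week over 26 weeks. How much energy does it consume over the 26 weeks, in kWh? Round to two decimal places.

603.20 kWh

Runtime = 20 h/week × 26 weeks = 520 h
Energy = 1.16 kW × 520 h = 603.2 kWh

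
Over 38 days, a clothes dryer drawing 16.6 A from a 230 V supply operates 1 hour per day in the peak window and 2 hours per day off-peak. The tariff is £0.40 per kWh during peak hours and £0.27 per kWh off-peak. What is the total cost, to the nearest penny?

£136.38

Power = 16.6 A × 230 V = 3818 W = 3.818 kW
Peak energy = 3.818 kW × 1 h × 38 = 145.084 kWh
Off-peak energy = 3.818 kW × 2 h × 38 = 290.168 kWh
Cost = 145.084 × £0.40 + 290.168 × £0.27 = £58.0336 + £78.34536 = £136.38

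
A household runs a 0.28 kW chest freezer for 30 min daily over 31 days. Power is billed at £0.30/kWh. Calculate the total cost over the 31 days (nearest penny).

£1.30

Runtime = 30 min × 31 = 930 min = 15.5 h
Energy = 0.28 kW × 15.5 h = 4.34 kWh
Cost = 4.34 kWh × £0.30/kWh = £1.30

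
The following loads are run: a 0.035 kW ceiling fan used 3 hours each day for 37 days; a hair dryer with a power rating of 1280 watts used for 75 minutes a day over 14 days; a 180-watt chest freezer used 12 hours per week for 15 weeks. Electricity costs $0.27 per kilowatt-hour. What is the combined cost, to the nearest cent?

ceiling fan: Runtime = 3 h/day × 37 days = 111 h
ceiling fan: 0.035 kW × 111 h = 3.885 kWh
hair dryer: Runtime = 75 min × 14 = 1050 min = 17.5 h
hair dryer: 1.28 kW × 17.5 h = 22.4 kWh
chest freezer: Runtime = 12 h/week × 15 weeks = 180 h
chest freezer: 0.18 kW × 180 h = 32.4 kWh
Total energy = 58.685 kWh
Cost = 58.685 × $0.27 = $15.84

$15.84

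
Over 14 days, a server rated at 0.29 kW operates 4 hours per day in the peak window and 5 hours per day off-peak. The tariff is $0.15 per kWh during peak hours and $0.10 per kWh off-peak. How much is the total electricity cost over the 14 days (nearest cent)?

Peak energy = 0.29 kW × 4 h × 14 = 16.24 kWh
Off-peak energy = 0.29 kW × 5 h × 14 = 20.3 kWh
Cost = 16.24 × $0.15 + 20.3 × $0.10 = $2.436 + $2.03 = $4.47

$4.47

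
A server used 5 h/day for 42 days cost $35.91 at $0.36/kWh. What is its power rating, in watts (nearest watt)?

475 W

Energy = $35.91 ÷ $0.36/kWh = 99.75 kWh
Runtime = 5 h/day × 42 days = 210 h
Power = 99.75 kWh ÷ 210 h = 0.475 kW = 475 W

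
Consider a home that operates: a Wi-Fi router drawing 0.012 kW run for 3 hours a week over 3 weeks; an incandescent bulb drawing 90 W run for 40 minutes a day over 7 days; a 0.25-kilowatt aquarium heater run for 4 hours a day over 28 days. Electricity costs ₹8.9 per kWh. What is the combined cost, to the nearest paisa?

₹253.90

Wi-Fi router: Runtime = 3 h/week × 3 weeks = 9 h
Wi-Fi router: 0.012 kW × 9 h = 0.108 kWh
incandescent bulb: Runtime = 40 min × 7 = 280 min = 4.666666… h
incandescent bulb: 0.09 kW × 4.666666… h = 0.42 kWh
aquarium heater: Runtime = 4 h/day × 28 days = 112 h
aquarium heater: 0.25 kW × 112 h = 28 kWh
Total energy = 28.528 kWh
Cost = 28.528 × ₹8.9 = ₹253.90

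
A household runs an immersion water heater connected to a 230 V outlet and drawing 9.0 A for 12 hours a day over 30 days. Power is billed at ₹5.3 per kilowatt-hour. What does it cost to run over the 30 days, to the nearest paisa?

Power = 9.0 A × 230 V = 2070 W = 2.07 kW
Runtime = 12 h/day × 30 days = 360 h
Energy = 2.07 kW × 360 h = 745.2 kWh
Cost = 745.2 kWh × ₹5.3/kWh = ₹3949.56

₹3949.56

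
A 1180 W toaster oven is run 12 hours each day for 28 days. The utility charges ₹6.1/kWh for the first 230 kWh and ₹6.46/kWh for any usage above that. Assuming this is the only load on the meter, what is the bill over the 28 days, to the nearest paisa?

₹2478.46

Runtime = 12 h/day × 28 days = 336 h
Energy = 1.18 kW × 336 h = 396.48 kWh
Tier 1 (0–230 kWh): 230 × ₹6.1 = ₹1403
Above 230 kWh: 166.48 × ₹6.46 = ₹1075.4608
Bill = ₹2478.46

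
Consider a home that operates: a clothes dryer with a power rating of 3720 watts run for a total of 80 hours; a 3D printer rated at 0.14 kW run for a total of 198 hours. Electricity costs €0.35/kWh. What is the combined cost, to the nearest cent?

€113.86

clothes dryer: 3.72 kW × 80 h = 297.6 kWh
3D printer: 0.14 kW × 198 h = 27.72 kWh
Total energy = 325.32 kWh
Cost = 325.32 × €0.35 = €113.86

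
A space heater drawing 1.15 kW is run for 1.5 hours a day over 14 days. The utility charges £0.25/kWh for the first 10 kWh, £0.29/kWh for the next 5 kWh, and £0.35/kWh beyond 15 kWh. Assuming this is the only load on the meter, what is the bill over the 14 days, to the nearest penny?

£7.15

Runtime = 1.5 h/day × 14 days = 21 h
Energy = 1.15 kW × 21 h = 24.15 kWh
Tier 1 (0–10 kWh): 10 × £0.25 = £2.5
Tier 2 (10–15 kWh): 5 × £0.29 = £1.45
Above 15 kWh: 9.15 × £0.35 = £3.2025
Bill = £7.15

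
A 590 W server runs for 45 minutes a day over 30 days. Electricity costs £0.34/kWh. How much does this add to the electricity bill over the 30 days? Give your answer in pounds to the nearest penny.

£4.51

Runtime = 45 min × 30 = 1350 min = 22.5 h
Energy = 0.59 kW × 22.5 h = 13.275 kWh
Cost = 13.275 kWh × £0.34/kWh = £4.51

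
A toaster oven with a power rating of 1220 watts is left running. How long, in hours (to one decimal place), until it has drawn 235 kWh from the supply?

Hours = 235 kWh ÷ 1.22 kW = 192.6 h

192.6 h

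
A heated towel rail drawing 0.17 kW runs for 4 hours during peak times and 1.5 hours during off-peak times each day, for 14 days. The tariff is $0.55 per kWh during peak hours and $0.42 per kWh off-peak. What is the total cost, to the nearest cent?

Peak energy = 0.17 kW × 4 h × 14 = 9.52 kWh
Off-peak energy = 0.17 kW × 1.5 h × 14 = 3.57 kWh
Cost = 9.52 × $0.55 + 3.57 × $0.42 = $5.236 + $1.4994 = $6.74

$6.74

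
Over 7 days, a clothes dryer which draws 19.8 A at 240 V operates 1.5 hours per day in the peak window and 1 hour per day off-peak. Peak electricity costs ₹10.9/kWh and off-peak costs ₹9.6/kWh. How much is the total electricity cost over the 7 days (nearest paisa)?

Power = 19.8 A × 240 V = 4752 W = 4.752 kW
Peak energy = 4.752 kW × 1.5 h × 7 = 49.896 kWh
Off-peak energy = 4.752 kW × 1 h × 7 = 33.264 kWh
Cost = 49.896 × ₹10.9 + 33.264 × ₹9.6 = ₹543.8664 + ₹319.3344 = ₹863.20

₹863.20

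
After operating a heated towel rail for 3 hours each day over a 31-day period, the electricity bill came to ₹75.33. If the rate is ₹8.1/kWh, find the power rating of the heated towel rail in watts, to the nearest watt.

Energy = ₹75.33 ÷ ₹8.1/kWh = 9.3 kWh
Runtime = 3 h/day × 31 days = 93 h
Power = 9.3 kWh ÷ 93 h = 0.1 kW = 100 W

100 W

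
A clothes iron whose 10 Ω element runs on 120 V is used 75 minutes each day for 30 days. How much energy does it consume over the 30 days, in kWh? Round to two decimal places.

54.00 kWh

Power = V²/R = 120²/10 = 1440 W = 1.44 kW
Runtime = 75 min × 30 = 2250 min = 37.5 h
Energy = 1.44 kW × 37.5 h = 54 kWh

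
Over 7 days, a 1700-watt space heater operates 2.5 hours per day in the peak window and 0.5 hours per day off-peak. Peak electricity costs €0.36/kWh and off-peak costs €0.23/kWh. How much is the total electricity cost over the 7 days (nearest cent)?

Peak energy = 1.7 kW × 2.5 h × 7 = 29.75 kWh
Off-peak energy = 1.7 kW × 0.5 h × 7 = 5.95 kWh
Cost = 29.75 × €0.36 + 5.95 × €0.23 = €10.71 + €1.3685 = €12.08

€12.08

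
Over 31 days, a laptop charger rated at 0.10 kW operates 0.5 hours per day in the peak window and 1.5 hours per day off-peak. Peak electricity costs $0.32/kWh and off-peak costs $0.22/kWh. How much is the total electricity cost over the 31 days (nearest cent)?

Peak energy = 0.1 kW × 0.5 h × 31 = 1.55 kWh
Off-peak energy = 0.1 kW × 1.5 h × 31 = 4.65 kWh
Cost = 1.55 × $0.32 + 4.65 × $0.22 = $0.496 + $1.023 = $1.52

$1.52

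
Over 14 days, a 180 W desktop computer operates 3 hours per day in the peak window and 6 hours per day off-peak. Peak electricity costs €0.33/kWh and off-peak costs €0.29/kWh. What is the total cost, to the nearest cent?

Peak energy = 0.18 kW × 3 h × 14 = 7.56 kWh
Off-peak energy = 0.18 kW × 6 h × 14 = 15.12 kWh
Cost = 7.56 × €0.33 + 15.12 × €0.29 = €2.4948 + €4.3848 = €6.88

€6.88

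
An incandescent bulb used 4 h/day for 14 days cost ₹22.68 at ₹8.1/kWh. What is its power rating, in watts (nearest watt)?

50 W

Energy = ₹22.68 ÷ ₹8.1/kWh = 2.8 kWh
Runtime = 4 h/day × 14 days = 56 h
Power = 2.8 kWh ÷ 56 h = 0.05 kW = 50 W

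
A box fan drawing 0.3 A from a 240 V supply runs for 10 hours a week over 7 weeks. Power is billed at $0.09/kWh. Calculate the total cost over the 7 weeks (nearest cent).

$0.45

Power = 0.3 A × 240 V = 72 W = 0.072 kW
Runtime = 10 h/week × 7 weeks = 70 h
Energy = 0.072 kW × 70 h = 5.04 kWh
Cost = 5.04 kWh × $0.09/kWh = $0.45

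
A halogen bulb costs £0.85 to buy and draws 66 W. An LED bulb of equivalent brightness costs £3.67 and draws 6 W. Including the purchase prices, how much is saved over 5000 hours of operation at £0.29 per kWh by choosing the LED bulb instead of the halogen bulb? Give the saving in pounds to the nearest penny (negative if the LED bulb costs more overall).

£84.18

halogen bulb: £0.85 + (66/1000) kW × 5000 h × £0.29 = £0.85 + £95.7 = £96.55
LED bulb: £3.67 + (6/1000) kW × 5000 h × £0.29 = £3.67 + £8.7 = £12.37
Saving = £96.55 − £12.37 = £84.18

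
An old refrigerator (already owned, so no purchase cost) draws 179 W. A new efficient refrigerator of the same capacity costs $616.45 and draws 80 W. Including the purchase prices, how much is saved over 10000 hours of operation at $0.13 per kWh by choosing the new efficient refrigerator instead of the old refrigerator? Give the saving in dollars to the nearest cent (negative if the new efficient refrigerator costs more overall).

old refrigerator: $0.00 + (179/1000) kW × 10000 h × $0.13 = $0.00 + $232.7 = $232.7
new efficient refrigerator: $616.45 + (80/1000) kW × 10000 h × $0.13 = $616.45 + $104 = $720.45
Saving = $232.7 − $720.45 = −$487.75

-$487.75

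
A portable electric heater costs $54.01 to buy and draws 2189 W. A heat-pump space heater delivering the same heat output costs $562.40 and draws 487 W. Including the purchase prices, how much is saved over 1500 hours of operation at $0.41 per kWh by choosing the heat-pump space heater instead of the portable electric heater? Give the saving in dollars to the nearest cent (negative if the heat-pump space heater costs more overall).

$538.34

portable electric heater: $54.01 + (2189/1000) kW × 1500 h × $0.41 = $54.01 + $1346.235 = $1400.245
heat-pump space heater: $562.40 + (487/1000) kW × 1500 h × $0.41 = $562.40 + $299.505 = $861.905
Saving = $1400.245 − $861.905 = $538.34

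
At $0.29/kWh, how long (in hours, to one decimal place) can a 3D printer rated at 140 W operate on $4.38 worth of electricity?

107.9 h

Energy available = $4.38 ÷ $0.29/kWh = 15.1034 kWh
Hours = 15.1034 kWh ÷ 0.14 kW = 107.9 h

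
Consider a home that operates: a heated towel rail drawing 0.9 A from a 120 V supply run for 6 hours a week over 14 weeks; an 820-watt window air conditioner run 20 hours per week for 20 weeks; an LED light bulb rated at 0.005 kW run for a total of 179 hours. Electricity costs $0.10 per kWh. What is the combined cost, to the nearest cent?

heated towel rail: Power = 0.9 A × 120 V = 108 W = 0.108 kW
heated towel rail: Runtime = 6 h/week × 14 weeks = 84 h
heated towel rail: 0.108 kW × 84 h = 9.072 kWh
window air conditioner: Runtime = 20 h/week × 20 weeks = 400 h
window air conditioner: 0.82 kW × 400 h = 328 kWh
LED light bulb: 0.005 kW × 179 h = 0.895 kWh
Total energy = 337.967 kWh
Cost = 337.967 × $0.10 = $33.80

$33.80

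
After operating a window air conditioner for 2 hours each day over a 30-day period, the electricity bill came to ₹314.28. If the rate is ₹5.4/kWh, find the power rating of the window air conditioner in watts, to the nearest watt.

Energy = ₹314.28 ÷ ₹5.4/kWh = 58.2 kWh
Runtime = 2 h/day × 30 days = 60 h
Power = 58.2 kWh ÷ 60 h = 0.97 kW = 970 W

970 W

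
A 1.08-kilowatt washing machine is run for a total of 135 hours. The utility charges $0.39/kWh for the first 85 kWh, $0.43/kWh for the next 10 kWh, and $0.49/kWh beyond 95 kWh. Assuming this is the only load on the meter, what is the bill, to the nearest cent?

Energy = 1.08 kW × 135 h = 145.8 kWh
Tier 1 (0–85 kWh): 85 × $0.39 = $33.15
Tier 2 (85–95 kWh): 10 × $0.43 = $4.3
Above 95 kWh: 50.8 × $0.49 = $24.892
Bill = $62.34

$62.34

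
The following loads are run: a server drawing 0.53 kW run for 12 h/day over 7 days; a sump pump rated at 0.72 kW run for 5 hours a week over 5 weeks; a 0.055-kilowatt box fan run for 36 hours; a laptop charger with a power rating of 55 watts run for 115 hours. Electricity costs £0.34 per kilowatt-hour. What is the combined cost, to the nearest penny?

server: Runtime = 12 h/day × 7 days = 84 h
server: 0.53 kW × 84 h = 44.52 kWh
sump pump: Runtime = 5 h/week × 5 weeks = 25 h
sump pump: 0.72 kW × 25 h = 18 kWh
box fan: 0.055 kW × 36 h = 1.98 kWh
laptop charger: 0.055 kW × 115 h = 6.325 kWh
Total energy = 70.825 kWh
Cost = 70.825 × £0.34 = £24.08

£24.08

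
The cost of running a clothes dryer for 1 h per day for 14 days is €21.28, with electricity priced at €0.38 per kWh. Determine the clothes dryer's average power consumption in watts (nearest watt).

4000 W

Energy = €21.28 ÷ €0.38/kWh = 56 kWh
Runtime = 1 h/day × 14 days = 14 h
Power = 56 kWh ÷ 14 h = 4 kW = 4000 W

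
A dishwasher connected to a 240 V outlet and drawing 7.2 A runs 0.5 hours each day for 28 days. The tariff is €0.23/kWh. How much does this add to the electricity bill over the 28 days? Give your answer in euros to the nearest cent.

€5.56

Power = 7.2 A × 240 V = 1728 W = 1.728 kW
Runtime = 0.5 h/day × 28 days = 14 h
Energy = 1.728 kW × 14 h = 24.192 kWh
Cost = 24.192 kWh × €0.23/kWh = €5.56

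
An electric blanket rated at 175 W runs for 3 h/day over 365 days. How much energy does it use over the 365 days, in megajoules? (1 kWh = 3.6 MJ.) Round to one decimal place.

Runtime = 3 h/day × 365 days = 1095 h
Energy = 0.175 kW × 1095 h = 191.625 kWh
= 191.625 × 3.6 MJ = 689.9 MJ

689.9 MJ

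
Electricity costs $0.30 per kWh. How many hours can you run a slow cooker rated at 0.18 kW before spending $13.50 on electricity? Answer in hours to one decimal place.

Energy available = $13.50 ÷ $0.30/kWh = 45 kWh
Hours = 45 kWh ÷ 0.18 kW = 250.0 h

250.0 h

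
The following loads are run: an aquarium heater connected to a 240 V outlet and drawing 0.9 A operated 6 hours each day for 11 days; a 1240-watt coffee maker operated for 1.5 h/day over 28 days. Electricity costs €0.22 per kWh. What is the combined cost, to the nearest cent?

aquarium heater: Power = 0.9 A × 240 V = 216 W = 0.216 kW
aquarium heater: Runtime = 6 h/day × 11 days = 66 h
aquarium heater: 0.216 kW × 66 h = 14.256 kWh
coffee maker: Runtime = 1.5 h/day × 28 days = 42 h
coffee maker: 1.24 kW × 42 h = 52.08 kWh
Total energy = 66.336 kWh
Cost = 66.336 × €0.22 = €14.59

€14.59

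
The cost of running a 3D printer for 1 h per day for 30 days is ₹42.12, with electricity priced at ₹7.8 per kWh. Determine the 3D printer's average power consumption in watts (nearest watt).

Energy = ₹42.12 ÷ ₹7.8/kWh = 5.4 kWh
Runtime = 1 h/day × 30 days = 30 h
Power = 5.4 kWh ÷ 30 h = 0.18 kW = 180 W

180 W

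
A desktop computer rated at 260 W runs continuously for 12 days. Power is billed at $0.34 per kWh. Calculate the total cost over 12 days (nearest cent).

$25.46

Runtime = 24 h × 12 = 288 h
Energy = 0.26 kW × 288 h = 74.88 kWh
Cost = 74.88 kWh × $0.34/kWh = $25.46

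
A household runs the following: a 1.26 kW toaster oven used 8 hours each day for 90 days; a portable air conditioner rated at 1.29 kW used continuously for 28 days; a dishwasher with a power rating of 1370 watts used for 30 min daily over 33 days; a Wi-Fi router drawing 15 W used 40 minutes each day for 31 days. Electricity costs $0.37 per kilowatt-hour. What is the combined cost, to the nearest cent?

toaster oven: Runtime = 8 h/day × 90 days = 720 h
toaster oven: 1.26 kW × 720 h = 907.2 kWh
portable air conditioner: Runtime = 24 h × 28 = 672 h
portable air conditioner: 1.29 kW × 672 h = 866.88 kWh
dishwasher: Runtime = 30 min × 33 = 990 min = 16.5 h
dishwasher: 1.37 kW × 16.5 h = 22.605 kWh
Wi-Fi router: Runtime = 40 min × 31 = 1240 min = 20.666666… h
Wi-Fi router: 0.015 kW × 20.666666… h = 0.31 kWh
Total energy = 1796.995 kWh
Cost = 1796.995 × $0.37 = $664.89

$664.89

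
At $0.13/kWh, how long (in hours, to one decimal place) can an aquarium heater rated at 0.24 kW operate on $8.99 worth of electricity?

Energy available = $8.99 ÷ $0.13/kWh = 69.1538 kWh
Hours = 69.1538 kWh ÷ 0.24 kW = 288.1 h

288.1 h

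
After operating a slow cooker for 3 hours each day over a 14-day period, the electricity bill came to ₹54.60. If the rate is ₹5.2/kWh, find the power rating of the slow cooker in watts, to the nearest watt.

250 W

Energy = ₹54.60 ÷ ₹5.2/kWh = 10.5 kWh
Runtime = 3 h/day × 14 days = 42 h
Power = 10.5 kWh ÷ 42 h = 0.25 kW = 250 W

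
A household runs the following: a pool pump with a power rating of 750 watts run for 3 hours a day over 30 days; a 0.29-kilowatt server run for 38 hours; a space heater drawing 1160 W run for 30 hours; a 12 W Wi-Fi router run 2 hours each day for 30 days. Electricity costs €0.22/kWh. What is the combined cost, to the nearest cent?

pool pump: Runtime = 3 h/day × 30 days = 90 h
pool pump: 0.75 kW × 90 h = 67.5 kWh
server: 0.29 kW × 38 h = 11.02 kWh
space heater: 1.16 kW × 30 h = 34.8 kWh
Wi-Fi router: Runtime = 2 h/day × 30 days = 60 h
Wi-Fi router: 0.012 kW × 60 h = 0.72 kWh
Total energy = 114.04 kWh
Cost = 114.04 × €0.22 = €25.09

€25.09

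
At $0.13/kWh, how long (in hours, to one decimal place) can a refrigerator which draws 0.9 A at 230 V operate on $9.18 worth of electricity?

341.1 h

Power = 0.9 A × 230 V = 207 W = 0.207 kW
Energy available = $9.18 ÷ $0.13/kWh = 70.6154 kWh
Hours = 70.6154 kWh ÷ 0.207 kW = 341.1 h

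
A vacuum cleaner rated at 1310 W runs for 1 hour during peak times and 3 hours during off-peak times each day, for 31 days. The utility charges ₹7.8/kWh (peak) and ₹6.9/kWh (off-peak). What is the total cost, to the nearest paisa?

₹1157.39

Peak energy = 1.31 kW × 1 h × 31 = 40.61 kWh
Off-peak energy = 1.31 kW × 3 h × 31 = 121.83 kWh
Cost = 40.61 × ₹7.8 + 121.83 × ₹6.9 = ₹316.758 + ₹840.627 = ₹1157.39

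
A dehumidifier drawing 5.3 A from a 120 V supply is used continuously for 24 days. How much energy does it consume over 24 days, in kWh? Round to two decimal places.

366.34 kWh

Power = 5.3 A × 120 V = 636 W = 0.636 kW
Runtime = 24 h × 24 = 576 h
Energy = 0.636 kW × 576 h = 366.336 kWh ≈ 366.34 kWh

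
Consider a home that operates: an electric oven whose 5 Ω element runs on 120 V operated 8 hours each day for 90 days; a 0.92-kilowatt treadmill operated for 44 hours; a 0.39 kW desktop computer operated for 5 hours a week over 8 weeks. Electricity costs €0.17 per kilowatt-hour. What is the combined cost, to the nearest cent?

€362.05

electric oven: Power = V²/R = 120²/5 = 2880 W = 2.88 kW
electric oven: Runtime = 8 h/day × 90 days = 720 h
electric oven: 2.88 kW × 720 h = 2073.6 kWh
treadmill: 0.92 kW × 44 h = 40.48 kWh
desktop computer: Runtime = 5 h/week × 8 weeks = 40 h
desktop computer: 0.39 kW × 40 h = 15.6 kWh
Total energy = 2129.68 kWh
Cost = 2129.68 × €0.17 = €362.05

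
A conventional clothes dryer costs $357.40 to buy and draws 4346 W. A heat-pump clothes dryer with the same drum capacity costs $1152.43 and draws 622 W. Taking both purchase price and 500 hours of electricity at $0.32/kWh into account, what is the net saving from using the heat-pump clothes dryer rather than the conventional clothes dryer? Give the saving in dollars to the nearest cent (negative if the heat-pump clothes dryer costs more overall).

-$199.19

conventional clothes dryer: $357.40 + (4346/1000) kW × 500 h × $0.32 = $357.40 + $695.36 = $1052.76
heat-pump clothes dryer: $1152.43 + (622/1000) kW × 500 h × $0.32 = $1152.43 + $99.52 = $1251.95
Saving = $1052.76 − $1251.95 = −$199.19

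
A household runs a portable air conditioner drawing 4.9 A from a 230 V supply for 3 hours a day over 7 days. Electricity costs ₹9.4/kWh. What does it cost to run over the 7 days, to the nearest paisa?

₹222.47

Power = 4.9 A × 230 V = 1127 W = 1.127 kW
Runtime = 3 h/day × 7 days = 21 h
Energy = 1.127 kW × 21 h = 23.667 kWh
Cost = 23.667 kWh × ₹9.4/kWh = ₹222.47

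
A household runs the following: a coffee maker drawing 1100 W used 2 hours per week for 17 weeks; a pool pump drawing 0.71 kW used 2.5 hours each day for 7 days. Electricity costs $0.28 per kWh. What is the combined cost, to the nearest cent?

coffee maker: Runtime = 2 h/week × 17 weeks = 34 h
coffee maker: 1.1 kW × 34 h = 37.4 kWh
pool pump: Runtime = 2.5 h/day × 7 days = 17.5 h
pool pump: 0.71 kW × 17.5 h = 12.425 kWh
Total energy = 49.825 kWh
Cost = 49.825 × $0.28 = $13.95

$13.95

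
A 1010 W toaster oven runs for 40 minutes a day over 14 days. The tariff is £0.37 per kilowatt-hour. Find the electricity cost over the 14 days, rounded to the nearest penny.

£3.49

Runtime = 40 min × 14 = 560 min = 9.333333… h
Energy = 1.01 kW × 9.333333… h = 9.426666… kWh
Cost = 9.426666… kWh × £0.37/kWh = £3.49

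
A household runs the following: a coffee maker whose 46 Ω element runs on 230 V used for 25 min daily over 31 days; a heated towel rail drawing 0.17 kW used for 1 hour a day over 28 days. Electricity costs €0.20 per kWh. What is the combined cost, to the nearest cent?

coffee maker: Power = V²/R = 230²/46 = 1150 W = 1.15 kW
coffee maker: Runtime = 25 min × 31 = 775 min = 12.916666… h
coffee maker: 1.15 kW × 12.916666… h = 14.854166… kWh
heated towel rail: Runtime = 1 h/day × 28 days = 28 h
heated towel rail: 0.17 kW × 28 h = 4.76 kWh
Total energy = 19.614166… kWh
Cost = 19.614166… × €0.20 = €3.92

€3.92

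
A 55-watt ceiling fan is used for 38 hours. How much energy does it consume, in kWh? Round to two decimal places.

Energy = 0.055 kW × 38 h = 2.09 kWh

2.09 kWh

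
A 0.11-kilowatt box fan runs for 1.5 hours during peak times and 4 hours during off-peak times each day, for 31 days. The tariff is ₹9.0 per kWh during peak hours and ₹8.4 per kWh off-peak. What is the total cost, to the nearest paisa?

Peak energy = 0.11 kW × 1.5 h × 31 = 5.115 kWh
Off-peak energy = 0.11 kW × 4 h × 31 = 13.64 kWh
Cost = 5.115 × ₹9.0 + 13.64 × ₹8.4 = ₹46.035 + ₹114.576 = ₹160.61

₹160.61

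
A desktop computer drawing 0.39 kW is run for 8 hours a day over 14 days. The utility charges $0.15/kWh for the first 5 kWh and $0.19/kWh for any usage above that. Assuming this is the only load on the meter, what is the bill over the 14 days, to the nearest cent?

$8.10

Runtime = 8 h/day × 14 days = 112 h
Energy = 0.39 kW × 112 h = 43.68 kWh
Tier 1 (0–5 kWh): 5 × $0.15 = $0.75
Above 5 kWh: 38.68 × $0.19 = $7.3492
Bill = $8.10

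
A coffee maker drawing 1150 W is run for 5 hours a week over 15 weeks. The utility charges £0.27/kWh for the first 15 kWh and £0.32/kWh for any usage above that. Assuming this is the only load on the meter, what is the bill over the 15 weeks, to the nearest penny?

£26.85

Runtime = 5 h/week × 15 weeks = 75 h
Energy = 1.15 kW × 75 h = 86.25 kWh
Tier 1 (0–15 kWh): 15 × £0.27 = £4.05
Above 15 kWh: 71.25 × £0.32 = £22.8
Bill = £26.85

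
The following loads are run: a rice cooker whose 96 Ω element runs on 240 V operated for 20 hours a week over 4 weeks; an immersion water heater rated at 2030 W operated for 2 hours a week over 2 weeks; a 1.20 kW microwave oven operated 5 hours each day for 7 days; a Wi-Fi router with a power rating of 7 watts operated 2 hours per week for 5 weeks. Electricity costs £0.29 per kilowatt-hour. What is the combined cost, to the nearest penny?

rice cooker: Power = V²/R = 240²/96 = 600 W = 0.6 kW
rice cooker: Runtime = 20 h/week × 4 weeks = 80 h
rice cooker: 0.6 kW × 80 h = 48 kWh
immersion water heater: Runtime = 2 h/week × 2 weeks = 4 h
immersion water heater: 2.03 kW × 4 h = 8.12 kWh
microwave oven: Runtime = 5 h/day × 7 days = 35 h
microwave oven: 1.2 kW × 35 h = 42 kWh
Wi-Fi router: Runtime = 2 h/week × 5 weeks = 10 h
Wi-Fi router: 0.007 kW × 10 h = 0.07 kWh
Total energy = 98.19 kWh
Cost = 98.19 × £0.29 = £28.48

£28.48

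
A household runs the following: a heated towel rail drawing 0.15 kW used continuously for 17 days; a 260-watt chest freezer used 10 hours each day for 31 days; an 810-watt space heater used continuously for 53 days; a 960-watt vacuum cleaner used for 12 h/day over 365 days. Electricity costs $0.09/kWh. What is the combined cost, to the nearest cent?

heated towel rail: Runtime = 24 h × 17 = 408 h
heated towel rail: 0.15 kW × 408 h = 61.2 kWh
chest freezer: Runtime = 10 h/day × 31 days = 310 h
chest freezer: 0.26 kW × 310 h = 80.6 kWh
space heater: Runtime = 24 h × 53 = 1272 h
space heater: 0.81 kW × 1272 h = 1030.32 kWh
vacuum cleaner: Runtime = 12 h/day × 365 days = 4380 h
vacuum cleaner: 0.96 kW × 4380 h = 4204.8 kWh
Total energy = 5376.92 kWh
Cost = 5376.92 × $0.09 = $483.92

$483.92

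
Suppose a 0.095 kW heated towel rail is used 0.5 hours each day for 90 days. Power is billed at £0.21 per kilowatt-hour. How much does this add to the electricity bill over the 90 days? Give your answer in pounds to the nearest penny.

£0.90

Runtime = 0.5 h/day × 90 days = 45 h
Energy = 0.095 kW × 45 h = 4.275 kWh
Cost = 4.275 kWh × £0.21/kWh = £0.90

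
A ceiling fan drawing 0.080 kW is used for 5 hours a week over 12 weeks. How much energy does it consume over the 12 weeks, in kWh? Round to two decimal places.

Runtime = 5 h/week × 12 weeks = 60 h
Energy = 0.08 kW × 60 h = 4.8 kWh

4.80 kWh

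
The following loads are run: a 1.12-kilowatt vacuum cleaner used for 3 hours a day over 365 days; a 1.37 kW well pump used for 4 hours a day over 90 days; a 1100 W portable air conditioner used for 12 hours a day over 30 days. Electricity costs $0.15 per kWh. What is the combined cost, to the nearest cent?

$317.34

vacuum cleaner: Runtime = 3 h/day × 365 days = 1095 h
vacuum cleaner: 1.12 kW × 1095 h = 1226.4 kWh
well pump: Runtime = 4 h/day × 90 days = 360 h
well pump: 1.37 kW × 360 h = 493.2 kWh
portable air conditioner: Runtime = 12 h/day × 30 days = 360 h
portable air conditioner: 1.1 kW × 360 h = 396 kWh
Total energy = 2115.6 kWh
Cost = 2115.6 × $0.15 = $317.34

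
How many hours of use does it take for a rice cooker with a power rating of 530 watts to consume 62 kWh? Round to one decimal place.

117.0 h

Hours = 62 kWh ÷ 0.53 kW = 117.0 h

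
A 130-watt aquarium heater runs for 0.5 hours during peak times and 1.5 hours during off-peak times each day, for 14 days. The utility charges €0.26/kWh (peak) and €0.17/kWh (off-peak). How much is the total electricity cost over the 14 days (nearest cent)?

€0.70

Peak energy = 0.13 kW × 0.5 h × 14 = 0.91 kWh
Off-peak energy = 0.13 kW × 1.5 h × 14 = 2.73 kWh
Cost = 0.91 × €0.26 + 2.73 × €0.17 = €0.2366 + €0.4641 = €0.70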